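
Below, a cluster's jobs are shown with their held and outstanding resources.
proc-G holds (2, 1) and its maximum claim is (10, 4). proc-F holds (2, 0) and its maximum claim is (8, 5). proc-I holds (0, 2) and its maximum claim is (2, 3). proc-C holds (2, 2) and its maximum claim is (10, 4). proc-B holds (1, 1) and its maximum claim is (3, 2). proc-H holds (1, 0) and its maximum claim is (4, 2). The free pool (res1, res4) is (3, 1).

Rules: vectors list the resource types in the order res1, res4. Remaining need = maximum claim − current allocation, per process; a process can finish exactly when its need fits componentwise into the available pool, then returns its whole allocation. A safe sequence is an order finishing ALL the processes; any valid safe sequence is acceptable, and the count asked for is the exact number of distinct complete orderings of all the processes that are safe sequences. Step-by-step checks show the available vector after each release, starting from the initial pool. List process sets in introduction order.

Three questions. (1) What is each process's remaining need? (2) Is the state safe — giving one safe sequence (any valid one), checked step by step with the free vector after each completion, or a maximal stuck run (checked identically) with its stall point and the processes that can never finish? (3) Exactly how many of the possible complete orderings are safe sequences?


(1) Outstanding need per process (order res1, res4):
  proc-G: (8, 3)
  proc-F: (6, 5)
  proc-I: (2, 1)
  proc-C: (8, 2)
  proc-B: (2, 1)
  proc-H: (3, 2)
(2) The state is UNSAFE.
Key observation: after proc-I, proc-H, proc-B complete, (5, 4) is the best the pool ever gets, yet each leftover process wants more res1.
The run proc-I, proc-H, proc-B cannot be extended any further. Walking it through:
  pool = (3, 1)
  proc-I needs (2, 1) <= (3, 1) -> finishes; pool += (0, 2) = (3, 3)
  proc-H needs (3, 2) <= (3, 3) -> finishes; pool += (1, 0) = (4, 3)
  proc-B needs (2, 1) <= (4, 3) -> finishes; pool += (1, 1) = (5, 4)
  proc-G still needs (8, 3) but only (5, 4) is free — short on res1
  proc-F still needs (6, 5) but only (5, 4) is free — short on res1 and res4
  proc-C still needs (8, 2) but only (5, 4) is free — short on res1
Never able to finish: proc-G, proc-F and proc-C.
(3) The exact count: 0 of the possible complete orderings are safe sequences.


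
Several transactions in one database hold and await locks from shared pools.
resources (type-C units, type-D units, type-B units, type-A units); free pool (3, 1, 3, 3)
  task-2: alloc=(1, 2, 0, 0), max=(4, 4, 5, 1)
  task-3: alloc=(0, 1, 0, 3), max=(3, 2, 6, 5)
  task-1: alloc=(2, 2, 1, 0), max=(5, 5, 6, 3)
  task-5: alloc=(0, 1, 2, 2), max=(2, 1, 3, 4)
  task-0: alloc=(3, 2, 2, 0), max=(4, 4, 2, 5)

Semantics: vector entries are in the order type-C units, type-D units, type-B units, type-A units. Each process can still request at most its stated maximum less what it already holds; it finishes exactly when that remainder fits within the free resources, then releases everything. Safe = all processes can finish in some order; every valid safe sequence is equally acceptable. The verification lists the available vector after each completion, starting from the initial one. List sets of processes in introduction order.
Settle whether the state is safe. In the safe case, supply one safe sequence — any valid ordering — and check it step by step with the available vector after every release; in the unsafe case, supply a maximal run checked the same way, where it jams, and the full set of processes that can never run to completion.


SAFE. One safe sequence: task-5, task-0, task-2, task-1, task-3.
Key observation: task-0 marks the first exact bind of the order: its need (1, 2, 0, 5) fits the free (3, 2, 5, 5) with zero slack on a requested resource.
Walking it through:
  pool = (3, 1, 3, 3)
  run task-5 (needs (2, 0, 1, 2), free (3, 1, 3, 3)); after release of (0, 1, 2, 2) the pool is (3, 2, 5, 5)
  run task-0 (needs (1, 2, 0, 5), free (3, 2, 5, 5)); after release of (3, 2, 2, 0) the pool is (6, 4, 7, 5)
  run task-2 (needs (3, 2, 5, 1), free (6, 4, 7, 5)); after release of (1, 2, 0, 0) the pool is (7, 6, 7, 5)
  run task-1 (needs (3, 3, 5, 3), free (7, 6, 7, 5)); after release of (2, 2, 1, 0) the pool is (9, 8, 8, 5)
  run task-3 (needs (3, 1, 6, 2), free (9, 8, 8, 5)); after release of (0, 1, 0, 3) the pool is (9, 9, 8, 8)


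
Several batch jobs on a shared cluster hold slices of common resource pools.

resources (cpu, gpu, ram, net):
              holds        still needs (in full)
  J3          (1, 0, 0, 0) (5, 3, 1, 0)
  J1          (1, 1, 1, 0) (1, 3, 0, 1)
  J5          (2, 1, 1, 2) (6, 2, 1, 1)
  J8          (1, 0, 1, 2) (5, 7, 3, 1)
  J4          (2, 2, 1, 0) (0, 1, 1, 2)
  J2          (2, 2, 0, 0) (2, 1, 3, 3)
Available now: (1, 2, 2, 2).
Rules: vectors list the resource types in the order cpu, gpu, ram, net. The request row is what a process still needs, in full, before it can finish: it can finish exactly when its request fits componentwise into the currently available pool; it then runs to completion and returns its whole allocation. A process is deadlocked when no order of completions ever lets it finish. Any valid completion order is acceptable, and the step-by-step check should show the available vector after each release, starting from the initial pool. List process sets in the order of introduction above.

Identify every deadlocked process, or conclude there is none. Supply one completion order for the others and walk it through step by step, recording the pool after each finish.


Deadlocked set: J3, J5, J8 and J2.
Key observation: after J4, J1 the pool peaks at (4, 5, 4, 2), and each blocked process is short somewhere: J3 on cpu; J5 on cpu; J8 on cpu, gpu; J2 on net.
The rest can finish in the order J4, J1. Walking it through:
  pool = (1, 2, 2, 2)
  J4: need (0, 1, 1, 2) fits (1, 2, 2, 2); releases (2, 2, 1, 0), pool now (3, 4, 3, 2)
  J1: need (1, 3, 0, 1) fits (3, 4, 3, 2); releases (1, 1, 1, 0), pool now (4, 5, 4, 2)
The blocked processes can never fit:
  blocked: J3 wants (5, 3, 1, 0), pool (4, 5, 4, 2) — not enough cpu
  blocked: J5 wants (6, 2, 1, 1), pool (4, 5, 4, 2) — not enough cpu
  blocked: J8 wants (5, 7, 3, 1), pool (4, 5, 4, 2) — not enough cpu and gpu
  blocked: J2 wants (2, 1, 3, 3), pool (4, 5, 4, 2) — not enough net


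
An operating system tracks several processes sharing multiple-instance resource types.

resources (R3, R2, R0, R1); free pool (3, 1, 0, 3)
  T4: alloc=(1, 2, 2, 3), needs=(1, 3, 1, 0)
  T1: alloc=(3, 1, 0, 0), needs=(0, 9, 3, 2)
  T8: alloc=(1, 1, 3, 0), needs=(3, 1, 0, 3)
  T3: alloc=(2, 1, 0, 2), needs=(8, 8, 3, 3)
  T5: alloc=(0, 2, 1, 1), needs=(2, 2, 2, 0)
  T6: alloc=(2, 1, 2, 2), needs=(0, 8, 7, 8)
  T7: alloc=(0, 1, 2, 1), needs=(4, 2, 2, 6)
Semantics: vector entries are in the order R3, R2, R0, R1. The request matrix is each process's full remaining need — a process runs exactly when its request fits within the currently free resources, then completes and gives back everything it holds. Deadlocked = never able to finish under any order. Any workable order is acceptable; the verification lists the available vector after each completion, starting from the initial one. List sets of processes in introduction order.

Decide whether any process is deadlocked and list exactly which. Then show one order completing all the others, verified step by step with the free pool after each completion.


Deadlocked set: T1, T3 and T6.
Key observation: even finishing T8, T5, T4, T7 leaves just (5, 7, 8, 8) free — too little R2 for any of the remaining processes.
One completion order for the rest: T8, T5, T4, T7. Step-by-step check:
  pool = (3, 1, 0, 3)
  run T8 (needs (3, 1, 0, 3), free (3, 1, 0, 3)); after release of (1, 1, 3, 0) the pool is (4, 2, 3, 3)
  run T5 (needs (2, 2, 2, 0), free (4, 2, 3, 3)); after release of (0, 2, 1, 1) the pool is (4, 4, 4, 4)
  run T4 (needs (1, 3, 1, 0), free (4, 4, 4, 4)); after release of (1, 2, 2, 3) the pool is (5, 6, 6, 7)
  run T7 (needs (4, 2, 2, 6), free (5, 6, 6, 7)); after release of (0, 1, 2, 1) the pool is (5, 7, 8, 8)
The blocked processes can never fit:
  T1 still needs (0, 9, 3, 2) but only (5, 7, 8, 8) is free — short on R2
  T3 still needs (8, 8, 3, 3) but only (5, 7, 8, 8) is free — short on R3 and R2
  T6 still needs (0, 8, 7, 8) but only (5, 7, 8, 8) is free — short on R2


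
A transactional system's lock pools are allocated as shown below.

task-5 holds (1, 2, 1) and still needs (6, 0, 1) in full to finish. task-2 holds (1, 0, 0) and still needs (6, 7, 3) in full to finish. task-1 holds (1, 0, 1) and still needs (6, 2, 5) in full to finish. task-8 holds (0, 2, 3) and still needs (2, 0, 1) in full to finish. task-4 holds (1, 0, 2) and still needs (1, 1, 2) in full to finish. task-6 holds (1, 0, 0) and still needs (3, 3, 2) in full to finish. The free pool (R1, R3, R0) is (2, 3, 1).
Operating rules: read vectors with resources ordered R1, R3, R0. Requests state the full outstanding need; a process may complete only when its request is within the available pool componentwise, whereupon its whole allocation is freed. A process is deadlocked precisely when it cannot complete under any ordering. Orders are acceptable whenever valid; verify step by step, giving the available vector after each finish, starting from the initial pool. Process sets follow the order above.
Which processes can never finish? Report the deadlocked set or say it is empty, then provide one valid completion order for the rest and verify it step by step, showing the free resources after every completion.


The deadlocked set is task-5, task-2 and task-1.
Key observation: R1 is the bottleneck — with task-8, task-4, task-6 done the pool holds (4, 5, 6), short of every remaining need.
The rest can finish in the order task-8, task-4, task-6. Check, step by step:
  pool = (2, 3, 1)
  task-8 needs (2, 0, 1) <= (2, 3, 1) -> finishes; pool += (0, 2, 3) = (2, 5, 4)
  task-4 needs (1, 1, 2) <= (2, 5, 4) -> finishes; pool += (1, 0, 2) = (3, 5, 6)
  task-6 needs (3, 3, 2) <= (3, 5, 6) -> finishes; pool += (1, 0, 0) = (4, 5, 6)
None of the blocked processes ever fits:
  task-5 cannot run: need (6, 0, 1) vs free (4, 5, 6) (insufficient R1)
  task-2 cannot run: need (6, 7, 3) vs free (4, 5, 6) (insufficient R1 and R3)
  task-1 cannot run: need (6, 2, 5) vs free (4, 5, 6) (insufficient R1)


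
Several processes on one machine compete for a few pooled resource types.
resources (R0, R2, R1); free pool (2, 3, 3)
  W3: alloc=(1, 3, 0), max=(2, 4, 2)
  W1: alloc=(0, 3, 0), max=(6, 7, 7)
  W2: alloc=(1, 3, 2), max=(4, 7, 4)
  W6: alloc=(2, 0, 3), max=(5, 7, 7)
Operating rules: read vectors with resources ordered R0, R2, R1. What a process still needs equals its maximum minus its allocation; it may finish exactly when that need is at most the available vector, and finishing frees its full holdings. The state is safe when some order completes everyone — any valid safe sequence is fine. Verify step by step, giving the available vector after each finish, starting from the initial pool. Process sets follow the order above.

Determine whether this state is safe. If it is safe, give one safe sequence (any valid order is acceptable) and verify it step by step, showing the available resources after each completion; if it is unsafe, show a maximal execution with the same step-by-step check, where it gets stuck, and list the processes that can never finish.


The state is SAFE; one workable sequence: W3, W2, W6, W1.
Key observation: the first exact fit in this order is W2 — it needs (3, 4, 2) with (3, 6, 3) free, meeting a requested resource to the last unit.
Verifying each step:
  pool = (2, 3, 3)
  run W3 (needs (1, 1, 2), free (2, 3, 3)); after release of (1, 3, 0) the pool is (3, 6, 3)
  run W2 (needs (3, 4, 2), free (3, 6, 3)); after release of (1, 3, 2) the pool is (4, 9, 5)
  run W6 (needs (3, 7, 4), free (4, 9, 5)); after release of (2, 0, 3) the pool is (6, 9, 8)
  run W1 (needs (6, 4, 7), free (6, 9, 8)); after release of (0, 3, 0) the pool is (6, 12, 8)


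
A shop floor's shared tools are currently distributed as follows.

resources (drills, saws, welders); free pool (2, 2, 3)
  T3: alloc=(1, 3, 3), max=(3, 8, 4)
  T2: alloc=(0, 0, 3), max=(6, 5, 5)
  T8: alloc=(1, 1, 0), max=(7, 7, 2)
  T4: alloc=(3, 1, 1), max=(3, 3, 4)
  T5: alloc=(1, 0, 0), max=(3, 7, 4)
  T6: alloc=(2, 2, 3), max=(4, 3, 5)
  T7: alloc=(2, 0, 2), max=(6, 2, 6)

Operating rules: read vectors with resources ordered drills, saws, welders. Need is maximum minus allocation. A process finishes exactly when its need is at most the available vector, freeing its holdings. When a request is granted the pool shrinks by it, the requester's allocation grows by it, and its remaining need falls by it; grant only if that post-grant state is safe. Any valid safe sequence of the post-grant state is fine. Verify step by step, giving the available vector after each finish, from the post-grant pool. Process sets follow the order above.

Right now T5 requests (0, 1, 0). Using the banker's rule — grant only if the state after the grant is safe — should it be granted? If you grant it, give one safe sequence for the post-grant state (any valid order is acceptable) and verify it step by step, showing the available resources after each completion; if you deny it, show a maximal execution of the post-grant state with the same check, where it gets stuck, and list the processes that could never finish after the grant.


DENY: after the grant no complete ordering would exist.
Key observation: the pool after T6, T7, T4 is (9, 4, 9); every surviving request exceeds it in saws, so progress ends there.
On the post-grant state, T6, T7, T4 is a maximal run — nothing extends it. Check, step by step:
  pool = (2, 1, 3)
  T6 needs (2, 1, 2) <= (2, 1, 3) -> finishes; pool += (2, 2, 3) = (4, 3, 6)
  T7 needs (4, 2, 4) <= (4, 3, 6) -> finishes; pool += (2, 0, 2) = (6, 3, 8)
  T4 needs (0, 2, 3) <= (6, 3, 8) -> finishes; pool += (3, 1, 1) = (9, 4, 9)
  T3 still needs (2, 5, 1) but only (9, 4, 9) is free — short on saws
  T2 still needs (6, 5, 2) but only (9, 4, 9) is free — short on saws
  T8 still needs (6, 6, 2) but only (9, 4, 9) is free — short on saws
  T5 still needs (2, 6, 4) but only (9, 4, 9) is free — short on saws
Had the request been granted, T3, T2, T8 and T5 could never finish.


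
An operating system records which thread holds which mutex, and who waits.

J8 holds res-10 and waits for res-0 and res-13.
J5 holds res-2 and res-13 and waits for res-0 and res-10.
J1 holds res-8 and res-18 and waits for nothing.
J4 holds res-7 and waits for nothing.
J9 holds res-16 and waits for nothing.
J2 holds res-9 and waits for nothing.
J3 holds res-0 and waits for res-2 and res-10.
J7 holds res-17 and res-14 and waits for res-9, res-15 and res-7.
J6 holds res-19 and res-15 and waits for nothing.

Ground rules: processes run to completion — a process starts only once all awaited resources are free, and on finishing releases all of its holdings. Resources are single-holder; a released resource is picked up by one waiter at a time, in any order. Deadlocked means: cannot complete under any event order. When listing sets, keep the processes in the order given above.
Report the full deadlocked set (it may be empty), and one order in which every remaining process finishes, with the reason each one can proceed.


Deadlocked set: J8, J5 and J3.
Key observation: the wait chain closes on itself along J8 -> J5 -> J8; J3 is caught in further circular waits.
The rest can finish in the order J4, J9, J6, J1, J2, J7.
Check, step by step:
  run J4 (it waits on nothing); releases res-7
  run J9 (it waits on nothing); releases res-16
  run J6 (it waits on nothing); releases res-19 and res-15
  run J1 (it waits on nothing); releases res-8 and res-18
  run J2 (it waits on nothing); releases res-9
  run J7 (all its waits — res-9, res-15 and res-7 — are resolved); releases res-17 and res-14


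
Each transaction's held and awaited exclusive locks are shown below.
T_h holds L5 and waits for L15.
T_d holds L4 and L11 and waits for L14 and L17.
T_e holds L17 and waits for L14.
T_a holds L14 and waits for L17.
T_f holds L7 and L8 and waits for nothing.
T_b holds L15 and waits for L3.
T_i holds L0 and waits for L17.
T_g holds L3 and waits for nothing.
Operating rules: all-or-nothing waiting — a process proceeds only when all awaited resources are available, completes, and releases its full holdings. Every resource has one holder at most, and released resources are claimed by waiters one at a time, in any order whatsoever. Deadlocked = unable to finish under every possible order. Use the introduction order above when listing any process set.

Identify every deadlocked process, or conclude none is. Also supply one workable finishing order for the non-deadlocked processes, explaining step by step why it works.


Deadlocked set: T_d, T_e, T_a and T_i.
Key observation: the wait chain closes on itself along T_e -> T_a -> T_e; T_d and T_i wait into the deadlock from upstream.
A valid finishing order for the others: T_g, T_f, T_b, T_h.
Walking it through:
  run T_g (it waits on nothing); releases L3
  run T_f (it waits on nothing); releases L7 and L8
  T_b waits on L3 — all released -> runs and releases L15
  T_h waits on L15 — all released -> runs and releases L5


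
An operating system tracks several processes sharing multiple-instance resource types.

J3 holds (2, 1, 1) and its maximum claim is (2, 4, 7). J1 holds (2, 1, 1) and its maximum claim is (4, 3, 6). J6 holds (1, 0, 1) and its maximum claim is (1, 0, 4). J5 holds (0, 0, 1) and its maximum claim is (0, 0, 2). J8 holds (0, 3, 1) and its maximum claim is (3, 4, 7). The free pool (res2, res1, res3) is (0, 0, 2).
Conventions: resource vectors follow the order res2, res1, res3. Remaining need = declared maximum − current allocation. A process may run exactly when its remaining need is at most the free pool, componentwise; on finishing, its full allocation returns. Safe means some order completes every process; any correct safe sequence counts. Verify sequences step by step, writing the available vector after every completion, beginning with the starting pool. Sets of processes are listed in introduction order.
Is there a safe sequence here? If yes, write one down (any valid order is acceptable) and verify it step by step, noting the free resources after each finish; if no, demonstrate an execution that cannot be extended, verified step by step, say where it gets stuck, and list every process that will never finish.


UNSAFE — no complete ordering exists.
Key observation: the wall is res1: completing J5, J6 brings the pool only to (1, 0, 4), and all the rest need more.
The run J5, J6 cannot be extended any further. Verifying each step:
  pool = (0, 0, 2)
  run J5 (needs (0, 0, 1), free (0, 0, 2)); after release of (0, 0, 1) the pool is (0, 0, 3)
  run J6 (needs (0, 0, 3), free (0, 0, 3)); after release of (1, 0, 1) the pool is (1, 0, 4)
  blocked: J3 wants (0, 3, 6), pool (1, 0, 4) — not enough res1 and res3
  blocked: J1 wants (2, 2, 5), pool (1, 0, 4) — not enough res2, res1 and res3
  blocked: J8 wants (3, 1, 6), pool (1, 0, 4) — not enough res2, res1 and res3
Processes that can never finish: J3, J1 and J8.


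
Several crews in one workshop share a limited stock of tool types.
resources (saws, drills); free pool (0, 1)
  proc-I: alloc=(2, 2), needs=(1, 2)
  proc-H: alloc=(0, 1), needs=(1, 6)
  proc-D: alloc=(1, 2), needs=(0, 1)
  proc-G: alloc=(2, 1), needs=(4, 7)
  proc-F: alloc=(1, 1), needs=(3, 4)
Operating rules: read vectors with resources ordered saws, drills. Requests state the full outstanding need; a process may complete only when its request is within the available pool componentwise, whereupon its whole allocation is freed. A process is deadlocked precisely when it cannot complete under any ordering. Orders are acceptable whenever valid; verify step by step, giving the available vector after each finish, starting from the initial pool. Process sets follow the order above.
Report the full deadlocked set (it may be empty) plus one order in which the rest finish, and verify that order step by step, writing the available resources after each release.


No process is deadlocked.
Key observation: the pool covers proc-D at once, and every later process fits after earlier releases.
One completion order for the rest: proc-D, proc-I, proc-F, proc-H, proc-G. Check, step by step:
  pool = (0, 1)
  proc-D needs (0, 1) <= (0, 1) -> finishes; pool += (1, 2) = (1, 3)
  proc-I needs (1, 2) <= (1, 3) -> finishes; pool += (2, 2) = (3, 5)
  proc-F needs (3, 4) <= (3, 5) -> finishes; pool += (1, 1) = (4, 6)
  proc-H needs (1, 6) <= (4, 6) -> finishes; pool += (0, 1) = (4, 7)
  proc-G needs (4, 7) <= (4, 7) -> finishes; pool += (2, 1) = (6, 8)


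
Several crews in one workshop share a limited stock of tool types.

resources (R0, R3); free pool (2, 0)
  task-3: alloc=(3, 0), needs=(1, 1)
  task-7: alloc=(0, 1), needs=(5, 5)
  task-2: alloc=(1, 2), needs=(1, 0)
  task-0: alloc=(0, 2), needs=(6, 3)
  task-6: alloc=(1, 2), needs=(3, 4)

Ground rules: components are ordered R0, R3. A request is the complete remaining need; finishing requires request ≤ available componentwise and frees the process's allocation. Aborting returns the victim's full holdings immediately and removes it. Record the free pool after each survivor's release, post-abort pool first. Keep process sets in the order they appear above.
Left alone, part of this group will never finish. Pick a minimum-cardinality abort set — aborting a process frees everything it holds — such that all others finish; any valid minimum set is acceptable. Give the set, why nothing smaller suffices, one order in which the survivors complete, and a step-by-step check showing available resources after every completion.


The answer: abort task-7.
Key observation: task-0 was stuck for good until task-7 gave back (0, 1); in the order shown it finishes at step 3.
No smaller set exists: with zero aborts the deadlock remains.
The survivors complete as task-2, task-3, task-0, task-6. Walking it through (starting from the post-abort pool):
  pool = (2, 1)
  task-2 needs (1, 0) <= (2, 1) -> finishes; pool += (1, 2) = (3, 3)
  task-3 needs (1, 1) <= (3, 3) -> finishes; pool += (3, 0) = (6, 3)
  task-0 needs (6, 3) <= (6, 3) -> finishes; pool += (0, 2) = (6, 5)
  task-6 needs (3, 4) <= (6, 5) -> finishes; pool += (1, 2) = (7, 7)


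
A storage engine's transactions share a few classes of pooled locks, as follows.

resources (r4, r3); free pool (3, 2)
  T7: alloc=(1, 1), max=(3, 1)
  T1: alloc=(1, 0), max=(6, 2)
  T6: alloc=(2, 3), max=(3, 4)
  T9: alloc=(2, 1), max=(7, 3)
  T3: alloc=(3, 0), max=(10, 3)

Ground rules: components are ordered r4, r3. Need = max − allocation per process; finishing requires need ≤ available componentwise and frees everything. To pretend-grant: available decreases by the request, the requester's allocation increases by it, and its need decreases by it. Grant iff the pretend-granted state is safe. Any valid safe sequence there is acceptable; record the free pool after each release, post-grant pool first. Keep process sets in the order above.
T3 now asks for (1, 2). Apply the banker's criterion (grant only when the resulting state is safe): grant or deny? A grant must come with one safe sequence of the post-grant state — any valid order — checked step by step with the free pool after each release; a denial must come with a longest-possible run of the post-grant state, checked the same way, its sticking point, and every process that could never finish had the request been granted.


GRANT — the state after the grant stays safe, e.g. via T7, T6, T1, T3, T9.
Key observation: (2, 0) free after granting still covers T7 first, and each release covers the next.
Step-by-step check of the post-grant state:
  pool = (2, 0)
  T7: need (2, 0) fits (2, 0); releases (1, 1), pool now (3, 1)
  T6: need (1, 1) fits (3, 1); releases (2, 3), pool now (5, 4)
  T1: need (5, 2) fits (5, 4); releases (1, 0), pool now (6, 4)
  T3: need (6, 1) fits (6, 4); releases (4, 2), pool now (10, 6)
  T9: need (5, 2) fits (10, 6); releases (2, 1), pool now (12, 7)


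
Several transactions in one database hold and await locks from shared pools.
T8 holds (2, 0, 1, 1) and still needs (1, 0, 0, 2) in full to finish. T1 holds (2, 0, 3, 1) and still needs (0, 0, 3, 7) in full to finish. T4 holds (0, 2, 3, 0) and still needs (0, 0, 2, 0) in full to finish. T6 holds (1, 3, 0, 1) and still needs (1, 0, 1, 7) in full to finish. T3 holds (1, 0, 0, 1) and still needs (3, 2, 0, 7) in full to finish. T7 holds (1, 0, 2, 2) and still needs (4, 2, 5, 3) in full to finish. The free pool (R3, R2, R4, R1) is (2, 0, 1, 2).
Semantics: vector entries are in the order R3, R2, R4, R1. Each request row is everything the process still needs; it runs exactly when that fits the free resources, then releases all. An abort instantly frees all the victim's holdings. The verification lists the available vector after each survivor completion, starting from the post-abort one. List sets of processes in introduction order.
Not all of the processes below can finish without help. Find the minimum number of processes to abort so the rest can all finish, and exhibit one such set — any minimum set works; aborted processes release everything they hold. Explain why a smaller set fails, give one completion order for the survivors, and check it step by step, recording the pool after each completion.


Abort T1 and T6.
Key observation: aborting T1 and T6 returns (3, 3, 3, 2), and T3 — hopeless before — runs at step 4 with the returned capacity in the pool.
Minimality, checking each single-abort alternative: T8 alone leaves T1 blocked (short on R1); T1 alone leaves T6 blocked (short on R1); T4 alone leaves T1 blocked (short on R1); T6 alone leaves T1 blocked (short on R1); T3 alone leaves T1 blocked (short on R1); T7 alone leaves T1 blocked (short on R1).
The survivors complete as T4, T7, T8, T3. Step-by-step check (starting from the post-abort pool):
  pool = (5, 3, 4, 4)
  T4 needs (0, 0, 2, 0) <= (5, 3, 4, 4) -> finishes; pool += (0, 2, 3, 0) = (5, 5, 7, 4)
  T7 needs (4, 2, 5, 3) <= (5, 5, 7, 4) -> finishes; pool += (1, 0, 2, 2) = (6, 5, 9, 6)
  T8 needs (1, 0, 0, 2) <= (6, 5, 9, 6) -> finishes; pool += (2, 0, 1, 1) = (8, 5, 10, 7)
  T3 needs (3, 2, 0, 7) <= (8, 5, 10, 7) -> finishes; pool += (1, 0, 0, 1) = (9, 5, 10, 8)


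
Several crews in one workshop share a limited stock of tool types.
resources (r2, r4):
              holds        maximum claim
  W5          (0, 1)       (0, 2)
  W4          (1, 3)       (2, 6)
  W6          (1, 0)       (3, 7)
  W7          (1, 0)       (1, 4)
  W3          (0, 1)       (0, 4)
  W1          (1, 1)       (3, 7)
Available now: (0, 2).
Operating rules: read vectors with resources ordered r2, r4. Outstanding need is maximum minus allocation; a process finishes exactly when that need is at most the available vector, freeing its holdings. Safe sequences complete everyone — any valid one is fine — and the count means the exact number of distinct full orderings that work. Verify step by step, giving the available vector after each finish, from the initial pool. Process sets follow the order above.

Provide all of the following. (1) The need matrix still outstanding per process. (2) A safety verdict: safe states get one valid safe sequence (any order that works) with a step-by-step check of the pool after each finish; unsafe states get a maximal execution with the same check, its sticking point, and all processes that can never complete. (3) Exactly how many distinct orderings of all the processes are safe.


(1) Remaining need (order r2, r4):
  W5: (0, 1)
  W4: (1, 3)
  W6: (2, 7)
  W7: (0, 4)
  W3: (0, 3)
  W1: (2, 6)
(2) The state is SAFE; one workable sequence: W5, W3, W7, W4, W1, W6.
Key observation: the first exact fit in this order is W3 — it needs (0, 3) with (0, 3) free, meeting a requested resource to the last unit.
Walking it through:
  pool = (0, 2)
  W5: need (0, 1) fits (0, 2); releases (0, 1), pool now (0, 3)
  W3: need (0, 3) fits (0, 3); releases (0, 1), pool now (0, 4)
  W7: need (0, 4) fits (0, 4); releases (1, 0), pool now (1, 4)
  W4: need (1, 3) fits (1, 4); releases (1, 3), pool now (2, 7)
  W1: need (2, 6) fits (2, 7); releases (1, 1), pool now (3, 8)
  W6: need (2, 7) fits (3, 8); releases (1, 0), pool now (4, 8)
(3) Exactly 2 of the possible complete orderings are safe sequences.


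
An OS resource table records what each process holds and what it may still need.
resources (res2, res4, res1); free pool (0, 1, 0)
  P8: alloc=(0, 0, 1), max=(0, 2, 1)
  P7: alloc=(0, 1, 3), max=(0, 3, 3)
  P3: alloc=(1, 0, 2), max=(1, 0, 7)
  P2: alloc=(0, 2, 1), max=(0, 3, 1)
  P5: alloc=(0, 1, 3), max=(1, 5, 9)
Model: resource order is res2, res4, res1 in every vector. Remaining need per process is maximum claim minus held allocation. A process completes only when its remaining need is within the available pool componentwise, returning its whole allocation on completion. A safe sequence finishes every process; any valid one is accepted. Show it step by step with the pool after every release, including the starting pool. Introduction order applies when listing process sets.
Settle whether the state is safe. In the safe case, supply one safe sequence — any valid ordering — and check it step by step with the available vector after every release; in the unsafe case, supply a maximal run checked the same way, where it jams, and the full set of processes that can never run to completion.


SAFE. One safe sequence: P2, P8, P7, P3, P5.
Key observation: P2 marks the first exact bind of the order: its need (0, 1, 0) fits the free (0, 1, 0) with zero slack on a requested resource.
Step-by-step check:
  pool = (0, 1, 0)
  P2 needs (0, 1, 0) <= (0, 1, 0) -> finishes; pool += (0, 2, 1) = (0, 3, 1)
  P8 needs (0, 2, 0) <= (0, 3, 1) -> finishes; pool += (0, 0, 1) = (0, 3, 2)
  P7 needs (0, 2, 0) <= (0, 3, 2) -> finishes; pool += (0, 1, 3) = (0, 4, 5)
  P3 needs (0, 0, 5) <= (0, 4, 5) -> finishes; pool += (1, 0, 2) = (1, 4, 7)
  P5 needs (1, 4, 6) <= (1, 4, 7) -> finishes; pool += (0, 1, 3) = (1, 5, 10)


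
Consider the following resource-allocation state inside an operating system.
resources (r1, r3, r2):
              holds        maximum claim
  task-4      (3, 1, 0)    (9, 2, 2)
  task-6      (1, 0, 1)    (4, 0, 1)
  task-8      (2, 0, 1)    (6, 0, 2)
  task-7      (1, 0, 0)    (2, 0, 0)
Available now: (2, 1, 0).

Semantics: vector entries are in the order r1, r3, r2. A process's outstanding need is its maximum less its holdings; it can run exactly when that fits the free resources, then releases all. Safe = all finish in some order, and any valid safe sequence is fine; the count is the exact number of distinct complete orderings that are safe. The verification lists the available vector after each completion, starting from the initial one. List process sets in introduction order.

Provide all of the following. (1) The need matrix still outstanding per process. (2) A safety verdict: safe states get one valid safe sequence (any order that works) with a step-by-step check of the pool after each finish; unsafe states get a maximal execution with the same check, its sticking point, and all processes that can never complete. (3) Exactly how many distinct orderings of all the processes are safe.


(1) Remaining need (order r1, r3, r2):
  task-4: (6, 1, 2)
  task-6: (3, 0, 0)
  task-8: (4, 0, 1)
  task-7: (1, 0, 0)
(2) SAFE. One safe sequence: task-7, task-6, task-8, task-4.
Key observation: the first exact fit in this order is task-6 — it needs (3, 0, 0) with (3, 1, 0) free, meeting a requested resource to the last unit.
Step-by-step check:
  pool = (2, 1, 0)
  run task-7 (needs (1, 0, 0), free (2, 1, 0)); after release of (1, 0, 0) the pool is (3, 1, 0)
  run task-6 (needs (3, 0, 0), free (3, 1, 0)); after release of (1, 0, 1) the pool is (4, 1, 1)
  run task-8 (needs (4, 0, 1), free (4, 1, 1)); after release of (2, 0, 1) the pool is (6, 1, 2)
  run task-4 (needs (6, 1, 2), free (6, 1, 2)); after release of (3, 1, 0) the pool is (9, 2, 2)
(3) The exact count: 1 of the possible complete orderings is a safe sequence.


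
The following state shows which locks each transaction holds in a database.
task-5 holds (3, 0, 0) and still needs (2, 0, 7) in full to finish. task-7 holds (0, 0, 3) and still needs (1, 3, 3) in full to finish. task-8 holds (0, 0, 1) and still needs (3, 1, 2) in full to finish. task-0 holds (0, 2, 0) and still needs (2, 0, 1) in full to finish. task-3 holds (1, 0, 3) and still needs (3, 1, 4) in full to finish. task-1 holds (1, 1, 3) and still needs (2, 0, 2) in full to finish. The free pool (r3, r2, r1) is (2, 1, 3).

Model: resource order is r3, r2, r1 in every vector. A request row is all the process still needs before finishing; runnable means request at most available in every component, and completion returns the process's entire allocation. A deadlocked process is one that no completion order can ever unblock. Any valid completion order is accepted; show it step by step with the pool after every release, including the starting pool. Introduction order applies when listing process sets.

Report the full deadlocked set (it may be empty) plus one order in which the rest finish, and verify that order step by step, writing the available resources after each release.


The deadlocked set is empty.
Key observation: starting with task-0, each completion frees enough for the next — no one is permanently blocked.
The rest can finish in the order task-0, task-1, task-7, task-3, task-8, task-5. Step-by-step check:
  pool = (2, 1, 3)
  task-0 needs (2, 0, 1) <= (2, 1, 3) -> finishes; pool += (0, 2, 0) = (2, 3, 3)
  task-1 needs (2, 0, 2) <= (2, 3, 3) -> finishes; pool += (1, 1, 3) = (3, 4, 6)
  task-7 needs (1, 3, 3) <= (3, 4, 6) -> finishes; pool += (0, 0, 3) = (3, 4, 9)
  task-3 needs (3, 1, 4) <= (3, 4, 9) -> finishes; pool += (1, 0, 3) = (4, 4, 12)
  task-8 needs (3, 1, 2) <= (4, 4, 12) -> finishes; pool += (0, 0, 1) = (4, 4, 13)
  task-5 needs (2, 0, 7) <= (4, 4, 13) -> finishes; pool += (3, 0, 0) = (7, 4, 13)


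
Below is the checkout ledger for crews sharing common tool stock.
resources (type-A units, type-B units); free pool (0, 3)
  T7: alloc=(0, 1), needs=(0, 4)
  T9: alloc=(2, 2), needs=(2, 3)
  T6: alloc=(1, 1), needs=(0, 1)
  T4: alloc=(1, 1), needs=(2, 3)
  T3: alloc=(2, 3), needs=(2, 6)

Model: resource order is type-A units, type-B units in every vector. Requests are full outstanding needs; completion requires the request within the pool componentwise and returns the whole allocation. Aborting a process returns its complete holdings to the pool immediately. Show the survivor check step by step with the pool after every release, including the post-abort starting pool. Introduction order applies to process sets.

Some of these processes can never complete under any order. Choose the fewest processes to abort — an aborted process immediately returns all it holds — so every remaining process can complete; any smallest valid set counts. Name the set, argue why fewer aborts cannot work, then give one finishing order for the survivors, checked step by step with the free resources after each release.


Abort T9.
Key observation: before aborting T9, T4 was permanently blocked — no order could ever run it; afterwards it completes at step 1.
No smaller set exists: with zero aborts the deadlock remains.
One survivor order: T4, T6, T3, T7. Verifying each step (post-abort pool first):
  pool = (2, 5)
  T4: need (2, 3) fits (2, 5); releases (1, 1), pool now (3, 6)
  T6: need (0, 1) fits (3, 6); releases (1, 1), pool now (4, 7)
  T3: need (2, 6) fits (4, 7); releases (2, 3), pool now (6, 10)
  T7: need (0, 4) fits (6, 10); releases (0, 1), pool now (6, 11)


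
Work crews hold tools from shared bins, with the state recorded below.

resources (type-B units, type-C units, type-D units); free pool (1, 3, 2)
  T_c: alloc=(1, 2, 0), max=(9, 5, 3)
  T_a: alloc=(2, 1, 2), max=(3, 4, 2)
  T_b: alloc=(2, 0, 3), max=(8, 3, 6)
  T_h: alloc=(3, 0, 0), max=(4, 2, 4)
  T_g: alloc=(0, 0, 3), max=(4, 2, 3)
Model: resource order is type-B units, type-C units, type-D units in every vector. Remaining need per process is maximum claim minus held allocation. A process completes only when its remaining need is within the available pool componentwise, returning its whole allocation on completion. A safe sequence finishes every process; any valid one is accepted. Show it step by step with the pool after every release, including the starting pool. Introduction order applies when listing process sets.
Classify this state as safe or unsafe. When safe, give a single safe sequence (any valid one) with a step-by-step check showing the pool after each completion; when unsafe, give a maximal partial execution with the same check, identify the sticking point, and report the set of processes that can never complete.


SAFE — a valid safe sequence is T_a, T_h, T_g, T_b, T_c.
Key observation: reading the order forward, T_a is the first process whose need (1, 3, 0) meets the free pool (1, 3, 2) exactly on a resource it requests.
Walking it through:
  pool = (1, 3, 2)
  run T_a (needs (1, 3, 0), free (1, 3, 2)); after release of (2, 1, 2) the pool is (3, 4, 4)
  run T_h (needs (1, 2, 4), free (3, 4, 4)); after release of (3, 0, 0) the pool is (6, 4, 4)
  run T_g (needs (4, 2, 0), free (6, 4, 4)); after release of (0, 0, 3) the pool is (6, 4, 7)
  run T_b (needs (6, 3, 3), free (6, 4, 7)); after release of (2, 0, 3) the pool is (8, 4, 10)
  run T_c (needs (8, 3, 3), free (8, 4, 10)); after release of (1, 2, 0) the pool is (9, 6, 10)


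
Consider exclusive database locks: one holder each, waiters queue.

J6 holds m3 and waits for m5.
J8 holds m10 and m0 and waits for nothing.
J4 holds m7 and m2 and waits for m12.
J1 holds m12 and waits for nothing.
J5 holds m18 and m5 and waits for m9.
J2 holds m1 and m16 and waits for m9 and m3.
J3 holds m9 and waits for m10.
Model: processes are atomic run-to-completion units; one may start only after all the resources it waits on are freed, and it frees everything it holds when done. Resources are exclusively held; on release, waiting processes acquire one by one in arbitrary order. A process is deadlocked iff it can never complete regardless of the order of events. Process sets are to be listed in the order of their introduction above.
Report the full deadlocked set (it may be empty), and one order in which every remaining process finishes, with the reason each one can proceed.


No process is deadlocked.
Key observation: the wait graph is acyclic; completion cascades from the unblocked processes through everyone else.
A valid finishing order for the others: J8, J3, J5, J6, J2, J1, J4.
Walking it through:
  J8 waits on nothing -> runs at once and releases m10 and m0
  J3: everything it awaited (m10) is free; runs, freeing m9
  J5: everything it awaited (m9) is free; runs, freeing m18 and m5
  J6: everything it awaited (m5) is free; runs, freeing m3
  J2: everything it awaited (m9 and m3) is free; runs, freeing m1 and m16
  J1 waits on nothing -> runs at once and releases m12
  J4: everything it awaited (m12) is free; runs, freeing m7 and m2


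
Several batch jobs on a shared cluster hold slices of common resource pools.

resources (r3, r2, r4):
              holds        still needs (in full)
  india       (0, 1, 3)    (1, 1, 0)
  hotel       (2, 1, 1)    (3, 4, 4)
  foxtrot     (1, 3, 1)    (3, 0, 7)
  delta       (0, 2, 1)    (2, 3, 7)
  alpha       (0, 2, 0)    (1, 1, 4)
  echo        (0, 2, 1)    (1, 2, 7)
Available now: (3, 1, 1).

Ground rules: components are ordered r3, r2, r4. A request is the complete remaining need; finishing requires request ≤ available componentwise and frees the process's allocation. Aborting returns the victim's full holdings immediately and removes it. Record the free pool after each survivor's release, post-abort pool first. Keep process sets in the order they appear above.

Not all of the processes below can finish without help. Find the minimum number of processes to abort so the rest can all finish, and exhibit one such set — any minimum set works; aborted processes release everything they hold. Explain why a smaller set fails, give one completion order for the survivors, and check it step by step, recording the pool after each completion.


Abort foxtrot and delta.
Key observation: echo could never have finished before the abort; with (1, 5, 2) returned by foxtrot and delta, it fits at step 3.
Why nothing smaller works — every single abort fails: india alone leaves foxtrot blocked (short on r4); hotel alone leaves foxtrot blocked (short on r4); foxtrot alone leaves delta blocked (short on r4); delta alone leaves foxtrot blocked (short on r4); alpha alone leaves foxtrot blocked (short on r4); echo alone leaves foxtrot blocked (short on r4).
Survivors finish in the order: india, hotel, echo, alpha. Step-by-step check (pool after the aborts first):
  pool = (4, 6, 3)
  run india (needs (1, 1, 0), free (4, 6, 3)); after release of (0, 1, 3) the pool is (4, 7, 6)
  run hotel (needs (3, 4, 4), free (4, 7, 6)); after release of (2, 1, 1) the pool is (6, 8, 7)
  run echo (needs (1, 2, 7), free (6, 8, 7)); after release of (0, 2, 1) the pool is (6, 10, 8)
  run alpha (needs (1, 1, 4), free (6, 10, 8)); after release of (0, 2, 0) the pool is (6, 12, 8)
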